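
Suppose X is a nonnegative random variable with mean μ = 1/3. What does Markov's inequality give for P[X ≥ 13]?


μ = E[X] = 1/3, a = 13.
Markov: P[X ≥ 13] ≤ μ/a = (1/3)/13 = 1/39.
Numerically: ≈ 0.025641.
(Since a = 13 > μ = 0.333333, the bound 1/39 is < 1 and informative.)

P[X ≥ 13] ≤ 1/39 ≈ 0.025641.


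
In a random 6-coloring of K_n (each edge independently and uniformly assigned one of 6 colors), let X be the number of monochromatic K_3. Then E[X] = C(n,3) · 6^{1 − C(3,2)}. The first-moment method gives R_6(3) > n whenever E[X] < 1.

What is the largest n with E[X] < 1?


We need C(n, 3) · 6^{1 − 3} < 1, i.e. C(n, 3) < 6^{3 − 1} = 36.
Check values of n near the boundary:
  n = 5: C(5, 3) = 10; 10 < 36? YES
  n = 6: C(6, 3) = 20; 20 < 36? YES
  n = 7: C(7, 3) = 35; 35 < 36? YES
  n = 8: C(8, 3) = 56; 56 < 36? NO
The largest n with C(n, 3) < 36 is n = 7 (where E[X] = 35/36 ≈ 0.9722222). Hence R_6(3) > 7, i.e. R_6(3) ≥ 8.

Largest n = 7; hence R_6(3) > 7.


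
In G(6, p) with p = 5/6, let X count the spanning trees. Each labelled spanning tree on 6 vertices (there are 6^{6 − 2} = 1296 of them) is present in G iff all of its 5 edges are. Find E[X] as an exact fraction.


K_6 has 6^{6 − 2} = 1296 labelled spanning trees.
For each such spanning tree H, let X_H = 1 if all 5 edges of H are present in G. Then P[X_H = 1] = p^{5} = (5/6)^{5} = 3125/7776.
Summing the indicators: E[X] = Σ_H E[X_H] = 1296 · p^{5} = 1296 · 3125/7776 = 3125/6.
Numerically: E[X] ≈ 520.833.

E[X] = 1296 · (5/6)^{5} = 3125/6 ≈ 520.833.


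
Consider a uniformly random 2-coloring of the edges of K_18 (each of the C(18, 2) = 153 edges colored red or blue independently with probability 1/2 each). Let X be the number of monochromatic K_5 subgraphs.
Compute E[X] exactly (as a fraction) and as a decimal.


Let X = Σ_S X_S over the C(18, 5) = 8568 subsets S of size 5, where X_S = 1 if the K_5 on S is monochromatic.
For a fixed S, the K_5 on S has C(5, 2) = 10 edges. P[all 10 edges red] = (1/2)^10, and likewise for blue, so P[monochromatic] = 2·(1/2)^10 = 2^{1 − 10} = 1/512.
By linearity: E[X] = C(18, 5) · 2^{1 − 10} = 8568 · 1/512 = 1071/64.
Numerically: E[X] ≈ 16.73438.

E[X] = C(18,5)·2^(1−C(5,2)) = 1071/64 ≈ 16.73438.


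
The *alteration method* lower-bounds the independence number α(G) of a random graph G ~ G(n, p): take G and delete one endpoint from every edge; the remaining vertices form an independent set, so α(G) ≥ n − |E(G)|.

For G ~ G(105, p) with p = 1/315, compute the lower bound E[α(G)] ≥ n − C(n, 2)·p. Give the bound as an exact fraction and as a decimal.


E[|E(G)|] = C(105, 2)·p = 5460 · (1/315) = 52/3.
E[α(G)] ≥ n − E[|E(G)|] = 105 − 52/3 = 263/3.
Numerically: ≈ 87.66667.
(This is only a lower bound; the true E[α(G)] may be larger.)

E[α(G)] ≥ 263/3 ≈ 87.66667.


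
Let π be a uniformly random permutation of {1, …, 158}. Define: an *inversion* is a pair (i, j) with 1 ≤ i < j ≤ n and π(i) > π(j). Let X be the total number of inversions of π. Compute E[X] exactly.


Write X = Σ X_I over the C(158, 2) = 12403 pairs i < j, with X_I the indicator of one inversion.
There are 12403 indicators.
For each fixed pair i < j, the values π(i) and π(j) are two distinct elements of {1, …, 158} in uniformly random order; by symmetry P[π(i) > π(j)] = 1/2.
By linearity: E[X] = 12403 · (1/2) = C(158, 2) · (1/2) = 12403/2 = 12403/2 ≈ 6201.5000.

E[X] = 12403/2 = 6201.5000.


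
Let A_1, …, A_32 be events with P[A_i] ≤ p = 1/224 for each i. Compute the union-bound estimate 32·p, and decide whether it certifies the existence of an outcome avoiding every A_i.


Union bound: P[∪_{i=1}^{32} A_i] ≤ Σ_i P[A_i] ≤ 32·p = 32·(1/224) = 1/7.
Numerically: 1/7 ≈ 0.14286.
Is 1/7 < 1? YES.
Since P[∪ A_i] ≤ 1/7 < 1, the complement has P[∩ A_i^c] ≥ 1 − 1/7 = 6/7 > 0, so some outcome avoids every A_i.

32·p = 1/7 ≈ 0.14286; existence CERTIFIED by the union bound.


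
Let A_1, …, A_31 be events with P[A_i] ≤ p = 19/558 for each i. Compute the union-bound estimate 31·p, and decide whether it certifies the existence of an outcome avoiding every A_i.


Union bound: P[∪_{i=1}^{31} A_i] ≤ Σ_i P[A_i] ≤ 31·p = 31·(19/558) = 19/18.
Numerically: 19/18 ≈ 1.056.
Is 19/18 < 1? NO.
Since the bound 19/18 is ≥ 1, the union bound is uninformative here; it does NOT by itself certify existence.

31·p = 19/18 ≈ 1.056; existence NOT certified by the union bound.


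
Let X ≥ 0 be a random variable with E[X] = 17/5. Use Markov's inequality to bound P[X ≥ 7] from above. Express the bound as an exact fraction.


μ = E[X] = 17/5, a = 7.
Markov: P[X ≥ 7] ≤ μ/a = (17/5)/7 = 17/35.
Numerically: ≈ 0.4857.
(Since a = 7 > μ = 3.4000, the bound 17/35 is < 1 and informative.)

P[X ≥ 7] ≤ 17/35 ≈ 0.4857.


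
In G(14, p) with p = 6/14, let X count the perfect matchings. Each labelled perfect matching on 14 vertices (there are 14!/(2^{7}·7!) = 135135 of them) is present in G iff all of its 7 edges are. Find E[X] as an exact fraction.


K_14 has 14!/(2^{7}·7!) = 135135 labelled perfect matchings.
For each such perfect matching H, let X_H = 1 if all 7 edges of H are present in G. Then P[X_H = 1] = p^{7} = (3/7)^{7} = 2187/823543.
Summing the indicators: E[X] = Σ_H E[X_H] = 135135 · p^{7} = 135135 · 2187/823543 = 42220035/117649.
Numerically: E[X] ≈ 358.86.

E[X] = 135135 · (3/7)^{7} = 42220035/117649 ≈ 358.86.


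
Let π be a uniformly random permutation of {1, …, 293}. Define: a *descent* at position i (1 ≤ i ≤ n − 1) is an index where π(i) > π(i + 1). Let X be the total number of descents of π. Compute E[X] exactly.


Write X = Σ X_I over i = 1, …, 292, with X_I the indicator of one descent.
There are 292 indicators.
For each fixed i, the pair (π(i), π(i+1)) is a uniformly random ordered pair of distinct values from {1, …, 293}; by symmetry P[π(i) > π(i+1)] = 1/2.
By linearity: E[X] = 292 · (1/2) = (293 − 1) · (1/2) = 146 ≈ 146.0000.

E[X] = 146 = 146.0000.


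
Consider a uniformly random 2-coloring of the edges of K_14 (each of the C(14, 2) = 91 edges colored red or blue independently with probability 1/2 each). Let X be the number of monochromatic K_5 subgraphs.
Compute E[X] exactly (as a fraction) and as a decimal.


Let X = Σ_S X_S over the C(14, 5) = 2002 subsets S of size 5, where X_S = 1 if the K_5 on S is monochromatic.
For a fixed S, the K_5 on S has C(5, 2) = 10 edges. P[all 10 edges red] = (1/2)^10, and likewise for blue, so P[monochromatic] = 2·(1/2)^10 = 2^{1 − 10} = 1/512.
Summing: E[X] = C(14, 5) · 2^{1 − 10} = 2002 · 1/512 = 1001/256.
Numerically: E[X] ≈ 3.910156.

E[X] = C(14,5)·2^(1−C(5,2)) = 1001/256 ≈ 3.910156.


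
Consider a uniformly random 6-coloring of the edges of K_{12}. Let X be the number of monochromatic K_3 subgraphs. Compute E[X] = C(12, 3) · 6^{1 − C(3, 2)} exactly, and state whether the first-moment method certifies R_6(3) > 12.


E[X] = C(12, 3) · 6^{1 − 3} = 220 · 6^{−2} = 220/36.
As a reduced fraction: E[X] = 55/9 ≈ 6.111111.
Is E[X] < 1? NO.
Since E[X] ≥ 1, the first-moment bound is inconclusive at n = 12; it does NOT by itself certify R_6(3) > 12.

E[X] = 55/9 ≈ 6.111111; E[X] ≥ 1; first-moment method inconclusive here.


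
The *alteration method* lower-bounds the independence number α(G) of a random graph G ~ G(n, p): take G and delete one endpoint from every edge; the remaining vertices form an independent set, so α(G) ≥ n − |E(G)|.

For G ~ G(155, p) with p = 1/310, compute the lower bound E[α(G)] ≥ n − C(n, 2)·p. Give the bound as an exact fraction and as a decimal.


E[|E(G)|] = C(155, 2)·p = 11935 · (1/310) = 77/2.
E[α(G)] ≥ n − E[|E(G)|] = 155 − 77/2 = 233/2.
Numerically: ≈ 116.500.
(This is only a lower bound; the true E[α(G)] may be larger.)

E[α(G)] ≥ 233/2 ≈ 116.500.


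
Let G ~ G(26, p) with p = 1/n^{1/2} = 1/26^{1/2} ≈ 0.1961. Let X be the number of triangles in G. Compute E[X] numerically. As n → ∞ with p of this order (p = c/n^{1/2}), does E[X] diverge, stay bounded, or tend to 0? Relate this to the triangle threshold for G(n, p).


Number of potential triangles: C(26, 3) = 2600.
Each occurs with probability p³ ≈ (0.1961)³ ≈ 7.542928e-03.
By linearity: E[X] = C(26, 3)·p³ ≈ 2600 · 7.542928e-03 ≈ 19.6116.
Since α = 1/2 < 1, p = c/n^{1/2} ≫ 1/n is above the triangle threshold p ~ 1/n. Asymptotically E[X] ~ (c³/6)·n^{3(1−α)} = (1³/6)·n^{1.5} → ∞; triangles are abundant w.h.p.

E[X] ≈ 19.6116; in regime p = Θ(1/n^{1/2}) E[X] diverges (above the triangle threshold p ~ 1/n).


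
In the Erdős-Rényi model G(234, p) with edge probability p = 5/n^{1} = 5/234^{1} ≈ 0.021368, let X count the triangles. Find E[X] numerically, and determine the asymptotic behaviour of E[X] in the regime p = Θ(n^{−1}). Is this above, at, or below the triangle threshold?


Number of potential triangles: C(234, 3) = 2108184.
Each occurs with probability p³ ≈ (0.021368)³ ≈ 9.7557899e-06.
By linearity: E[X] = C(234, 3)·p³ ≈ 2108184 · 9.7557899e-06 ≈ 20.56700.
Here α = 1, so p = 5/n is exactly at the triangle threshold p ~ 1/n. Asymptotically E[X] → c³/6 = 5³/6 = 125/6 ≈ 20.83333, a bounded constant. In this regime the triangle count is asymptotically Poisson(c³/6).

E[X] ≈ 20.56700; in regime p = Θ(1/n^{1}) E[X] stays bounded (at the triangle threshold p ~ 1/n).


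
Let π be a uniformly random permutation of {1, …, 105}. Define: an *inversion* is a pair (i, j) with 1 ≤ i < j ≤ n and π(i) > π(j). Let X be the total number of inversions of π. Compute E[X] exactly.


Write X = Σ X_I over the C(105, 2) = 5460 pairs i < j, with X_I the indicator of one inversion.
There are 5460 indicators.
For each fixed pair i < j, the values π(i) and π(j) are two distinct elements of {1, …, 105} in uniformly random order; by symmetry P[π(i) > π(j)] = 1/2.
By linearity: E[X] = 5460 · (1/2) = C(105, 2) · (1/2) = 5460/2 = 2730 ≈ 2730.0000.

E[X] = 2730 = 2730.0000.


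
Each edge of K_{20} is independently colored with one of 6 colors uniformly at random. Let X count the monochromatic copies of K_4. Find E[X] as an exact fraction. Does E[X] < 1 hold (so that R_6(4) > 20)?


E[X] = C(20, 4) · 6^{1 − 6} = 4845 · 6^{−5} = 4845/7776.
As a reduced fraction: E[X] = 1615/2592 ≈ 0.62307.
Is E[X] < 1? YES.
Since E[X] < 1, there exists a 6-coloring of K_{20} with no monochromatic K_4; hence R_6(4) > 20.

E[X] = 1615/2592 ≈ 0.62307; E[X] < 1, so R_6(4) > 20.


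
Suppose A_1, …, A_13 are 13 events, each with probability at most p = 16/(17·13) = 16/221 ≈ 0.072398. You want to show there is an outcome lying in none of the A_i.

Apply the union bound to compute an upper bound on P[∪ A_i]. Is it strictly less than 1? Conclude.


Union bound: P[∪_{i=1}^{13} A_i] ≤ Σ_i P[A_i] ≤ 13·p = 13·(16/221) = 16/17.
Numerically: 16/17 ≈ 0.941176.
Is 16/17 < 1? YES.
Since P[∪ A_i] ≤ 16/17 < 1, the complement has P[∩ A_i^c] ≥ 1 − 16/17 = 1/17 > 0, so some outcome avoids every A_i.

13·p = 16/17 ≈ 0.941176; existence CERTIFIED by the union bound.


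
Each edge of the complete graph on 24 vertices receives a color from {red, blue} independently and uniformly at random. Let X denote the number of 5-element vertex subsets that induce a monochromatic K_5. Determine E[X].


Let X = Σ_S X_S over the C(24, 5) = 42504 subsets S of size 5, where X_S = 1 if the K_5 on S is monochromatic.
For a fixed S, the K_5 on S has C(5, 2) = 10 edges. P[all 10 edges red] = (1/2)^10, and likewise for blue, so P[monochromatic] = 2·(1/2)^10 = 2^{1 − 10} = 1/512.
By linearity: E[X] = C(24, 5) · 2^{1 − 10} = 42504 · 1/512 = 5313/64.
Numerically: E[X] ≈ 83.01562.

E[X] = C(24,5)·2^(1−C(5,2)) = 5313/64 ≈ 83.01562.


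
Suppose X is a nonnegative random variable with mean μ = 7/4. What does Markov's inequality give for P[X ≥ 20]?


μ = E[X] = 7/4, a = 20.
Markov: P[X ≥ 20] ≤ μ/a = (7/4)/20 = 7/80.
Numerically: ≈ 0.087.
(Since a = 20 > μ = 1.750, the bound 7/80 is < 1 and informative.)

P[X ≥ 20] ≤ 7/80 ≈ 0.087.


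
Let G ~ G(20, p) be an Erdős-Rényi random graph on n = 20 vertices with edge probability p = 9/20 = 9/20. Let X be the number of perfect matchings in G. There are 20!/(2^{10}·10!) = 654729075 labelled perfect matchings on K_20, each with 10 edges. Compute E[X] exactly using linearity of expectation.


K_20 has 20!/(2^{10}·10!) = 654729075 labelled perfect matchings.
For each such perfect matching H, let X_H = 1 if all 10 edges of H are present in G. Then P[X_H = 1] = p^{10} = (9/20)^{10} = 3486784401/10240000000000.
By linearity: E[X] = Σ_H E[X_H] = 654729075 · p^{10} = 654729075 · 3486784401/10240000000000 = 91315965023646363/409600000000.
Numerically: E[X] ≈ 2.23e+05.

E[X] = 654729075 · (9/20)^{10} = 91315965023646363/409600000000 ≈ 2.23e+05.


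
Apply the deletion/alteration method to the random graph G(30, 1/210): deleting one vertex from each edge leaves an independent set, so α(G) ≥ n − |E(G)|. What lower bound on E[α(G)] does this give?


E[|E(G)|] = C(30, 2)·p = 435 · (1/210) = 29/14.
E[α(G)] ≥ n − E[|E(G)|] = 30 − 29/14 = 391/14.
Numerically: ≈ 27.92857.
(This is only a lower bound; the true E[α(G)] may be larger.)

E[α(G)] ≥ 391/14 ≈ 27.92857.


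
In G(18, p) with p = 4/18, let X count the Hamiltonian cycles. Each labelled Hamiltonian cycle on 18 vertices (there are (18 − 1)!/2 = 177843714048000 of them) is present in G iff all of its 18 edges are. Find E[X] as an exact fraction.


K_18 has (18 − 1)!/2 = 177843714048000 labelled Hamiltonian cycles.
For each such Hamiltonian cycle H, let X_H = 1 if all 18 edges of H are present in G. Then P[X_H = 1] = p^{18} = (2/9)^{18} = 262144/150094635296999121.
Summing the indicators: E[X] = Σ_H E[X_H] = 177843714048000 · p^{18} = 177843714048000 · 262144/150094635296999121 = 63951526166528000/205891132094649.
Numerically: E[X] ≈ 310.6.

E[X] = 177843714048000 · (2/9)^{18} = 63951526166528000/205891132094649 ≈ 310.6.


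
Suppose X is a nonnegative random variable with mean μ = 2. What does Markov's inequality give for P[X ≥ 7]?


μ = E[X] = 2, a = 7.
Markov: P[X ≥ 7] ≤ μ/a = (2)/7 = 2/7.
Numerically: ≈ 0.2857.
(Since a = 7 > μ = 2.0000, the bound 2/7 is < 1 and informative.)

P[X ≥ 7] ≤ 2/7 ≈ 0.2857.


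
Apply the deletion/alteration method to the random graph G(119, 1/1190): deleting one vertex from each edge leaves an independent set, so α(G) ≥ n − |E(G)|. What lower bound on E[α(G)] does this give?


E[|E(G)|] = C(119, 2)·p = 7021 · (1/1190) = 59/10.
E[α(G)] ≥ n − E[|E(G)|] = 119 − 59/10 = 1131/10.
Numerically: ≈ 113.100.
(This is only a lower bound; the true E[α(G)] may be larger.)

E[α(G)] ≥ 1131/10 ≈ 113.100.


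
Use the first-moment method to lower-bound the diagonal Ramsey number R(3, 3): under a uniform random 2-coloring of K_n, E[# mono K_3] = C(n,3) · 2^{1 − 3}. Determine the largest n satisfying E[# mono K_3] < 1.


We need C(n, 3) · 2^{1 − 3} < 1, i.e. C(n, 3) < 2^{3 − 1} = 4.
Check values of n near the boundary:
  n = 3: C(3, 3) = 1; 1 < 4? YES
  n = 4: C(4, 3) = 4; 4 < 4? NO
  n = 5: C(5, 3) = 10; 10 < 4? NO
  n = 6: C(6, 3) = 20; 20 < 4? NO
The largest n with C(n, 3) < 4 is n = 3 (where E[X] = 1/4 ≈ 0.250). Hence R(3, 3) > 3, i.e. R(3, 3) ≥ 4.

Largest n = 3; hence R(3, 3) > 3.


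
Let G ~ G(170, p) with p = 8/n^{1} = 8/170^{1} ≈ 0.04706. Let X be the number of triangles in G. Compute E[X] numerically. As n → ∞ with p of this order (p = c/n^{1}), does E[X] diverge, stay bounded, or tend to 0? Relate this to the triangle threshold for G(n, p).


Number of potential triangles: C(170, 3) = 804440.
Each occurs with probability p³ ≈ (0.04706)³ ≈ 1.042133e-04.
By linearity: E[X] = C(170, 3)·p³ ≈ 804440 · 1.042133e-04 ≈ 83.8334.
Here α = 1, so p = 8/n is exactly at the triangle threshold p ~ 1/n. Asymptotically E[X] → c³/6 = 8³/6 = 256/3 ≈ 85.3333, a bounded constant. In this regime the triangle count is asymptotically Poisson(c³/6).

E[X] ≈ 83.8334; in regime p = Θ(1/n^{1}) E[X] stays bounded (at the triangle threshold p ~ 1/n).


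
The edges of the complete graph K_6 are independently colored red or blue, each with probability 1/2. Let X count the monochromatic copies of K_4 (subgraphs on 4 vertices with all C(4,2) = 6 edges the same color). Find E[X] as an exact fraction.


Let X = Σ_S X_S over the C(6, 4) = 15 subsets S of size 4, where X_S = 1 if the K_4 on S is monochromatic.
For a fixed S, the K_4 on S has C(4, 2) = 6 edges. P[all 6 edges red] = (1/2)^6, and likewise for blue, so P[monochromatic] = 2·(1/2)^6 = 2^{1 − 6} = 1/32.
By linearity of expectation: E[X] = C(6, 4) · 2^{1 − 6} = 15 · 1/32 = 15/32.
Numerically: E[X] ≈ 0.46875.

E[X] = C(6,4)·2^(1−C(4,2)) = 15/32 ≈ 0.46875.


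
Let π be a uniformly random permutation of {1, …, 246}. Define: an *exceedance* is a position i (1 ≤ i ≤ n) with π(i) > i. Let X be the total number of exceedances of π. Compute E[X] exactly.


Write X = Σ_{i=1}^{246} X_i, where X_i = 1_{π(i) > i}.
For each fixed i, π(i) is uniform over {1, …, 246} (marginal of a uniform permutation), so P[π(i) > i] = (n − i)/n. Summing: Σ_{i=1}^{246} (n − i)/n = (0 + 1 + … + 245)/246 = 246(246 − 1)/(2·246) = (246 − 1)/2.
Hence E[X] = Σ_{i=1}^{246} (246 − i)/246 = 245/2 ≈ 122.5000.

E[X] = 245/2 = 122.5000.


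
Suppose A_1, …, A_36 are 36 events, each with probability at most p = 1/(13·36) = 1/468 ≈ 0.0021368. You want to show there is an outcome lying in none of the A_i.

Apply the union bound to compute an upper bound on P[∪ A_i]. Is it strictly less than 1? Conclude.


Union bound: P[∪_{i=1}^{36} A_i] ≤ Σ_i P[A_i] ≤ 36·p = 36·(1/468) = 1/13.
Numerically: 1/13 ≈ 0.0769231.
Is 1/13 < 1? YES.
Since P[∪ A_i] ≤ 1/13 < 1, the complement has P[∩ A_i^c] ≥ 1 − 1/13 = 12/13 > 0, so some outcome avoids every A_i.

36·p = 1/13 ≈ 0.0769231; existence CERTIFIED by the union bound.


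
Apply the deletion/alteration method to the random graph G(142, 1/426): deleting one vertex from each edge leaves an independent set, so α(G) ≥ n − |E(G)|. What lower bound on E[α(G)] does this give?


E[|E(G)|] = C(142, 2)·p = 10011 · (1/426) = 47/2.
E[α(G)] ≥ n − E[|E(G)|] = 142 − 47/2 = 237/2.
Numerically: ≈ 118.50000.
(This is only a lower bound; the true E[α(G)] may be larger.)

E[α(G)] ≥ 237/2 ≈ 118.50000.


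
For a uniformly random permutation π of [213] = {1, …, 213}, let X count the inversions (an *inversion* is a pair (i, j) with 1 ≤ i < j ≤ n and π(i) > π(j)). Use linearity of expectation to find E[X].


Write X = Σ X_I over the C(213, 2) = 22578 pairs i < j, with X_I the indicator of one inversion.
There are 22578 indicators.
For each fixed pair i < j, the values π(i) and π(j) are two distinct elements of {1, …, 213} in uniformly random order; by symmetry P[π(i) > π(j)] = 1/2.
By linearity: E[X] = 22578 · (1/2) = C(213, 2) · (1/2) = 22578/2 = 11289 ≈ 11289.000.

E[X] = 11289 = 11289.000.


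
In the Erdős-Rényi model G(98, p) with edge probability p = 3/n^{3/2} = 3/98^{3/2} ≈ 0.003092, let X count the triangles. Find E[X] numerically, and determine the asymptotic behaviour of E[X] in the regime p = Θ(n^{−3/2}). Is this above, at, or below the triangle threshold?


Number of potential triangles: C(98, 3) = 152096.
Each occurs with probability p³ ≈ (0.003092)³ ≈ 2.956967e-08.
By linearity: E[X] = C(98, 3)·p³ ≈ 152096 · 2.956967e-08 ≈ 0.0045.
Since α = 3/2 > 1, p = c/n^{3/2} = o(1/n) is below the triangle threshold p ~ 1/n. Asymptotically E[X] ~ (c³/6)·n^{3(1−α)} = (3³/6)·n^{-1.5} → 0, so by Markov's inequality G has no triangles w.h.p.

E[X] ≈ 0.0045; in regime p = Θ(1/n^{3/2}) E[X] tends to 0 (below the triangle threshold p ~ 1/n).


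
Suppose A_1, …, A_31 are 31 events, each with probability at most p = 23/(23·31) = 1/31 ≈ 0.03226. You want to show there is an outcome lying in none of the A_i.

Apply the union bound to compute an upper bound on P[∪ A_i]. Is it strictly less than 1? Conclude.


Union bound: P[∪_{i=1}^{31} A_i] ≤ Σ_i P[A_i] ≤ 31·p = 31·(1/31) = 1.
Numerically: 1 ≈ 1.00000.
Is 1 < 1? NO.
Since the bound 1 is ≥ 1, the union bound is uninformative here; it does NOT by itself certify existence.

31·p = 1 ≈ 1.00000; existence NOT certified by the union bound.


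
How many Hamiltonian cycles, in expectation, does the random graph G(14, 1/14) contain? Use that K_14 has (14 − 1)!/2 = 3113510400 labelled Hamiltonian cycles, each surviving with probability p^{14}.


K_14 has (14 − 1)!/2 = 3113510400 labelled Hamiltonian cycles.
For each such Hamiltonian cycle H, let X_H = 1 if all 14 edges of H are present in G. Then P[X_H = 1] = p^{14} = (1/14)^{14} = 1/11112006825558016.
By linearity of expectation: E[X] = Σ_H E[X_H] = 3113510400 · p^{14} = 3113510400 · 1/11112006825558016 = 868725/3100448333024.
Numerically: E[X] ≈ 2.80193e-07.

E[X] = 3113510400 · (1/14)^{14} = 868725/3100448333024 ≈ 2.80193e-07.


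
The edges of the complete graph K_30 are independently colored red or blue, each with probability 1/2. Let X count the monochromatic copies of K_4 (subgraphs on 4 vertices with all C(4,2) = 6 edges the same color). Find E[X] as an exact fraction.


Let X = Σ_S X_S over the C(30, 4) = 27405 subsets S of size 4, where X_S = 1 if the K_4 on S is monochromatic.
For a fixed S, the K_4 on S has C(4, 2) = 6 edges. P[all 6 edges red] = (1/2)^6, and likewise for blue, so P[monochromatic] = 2·(1/2)^6 = 2^{1 − 6} = 1/32.
By linearity of expectation: E[X] = C(30, 4) · 2^{1 − 6} = 27405 · 1/32 = 27405/32.
Numerically: E[X] ≈ 856.40625.

E[X] = C(30,4)·2^(1−C(4,2)) = 27405/32 ≈ 856.40625.


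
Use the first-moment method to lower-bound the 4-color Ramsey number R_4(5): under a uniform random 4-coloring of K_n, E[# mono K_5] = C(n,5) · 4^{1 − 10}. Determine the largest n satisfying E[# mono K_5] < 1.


We need C(n, 5) · 4^{1 − 10} < 1, i.e. C(n, 5) < 4^{10 − 1} = 262144.
Check values of n near the boundary:
  n = 29: C(29, 5) = 118755; 118755 < 262144? YES
  n = 30: C(30, 5) = 142506; 142506 < 262144? YES
  n = 31: C(31, 5) = 169911; 169911 < 262144? YES
  n = 32: C(32, 5) = 201376; 201376 < 262144? YES
  n = 33: C(33, 5) = 237336; 237336 < 262144? YES
  n = 34: C(34, 5) = 278256; 278256 < 262144? NO
  n = 35: C(35, 5) = 324632; 324632 < 262144? NO
The largest n with C(n, 5) < 262144 is n = 33 (where E[X] = 29667/32768 ≈ 0.905365). Hence R_4(5) > 33, i.e. R_4(5) ≥ 34.

Largest n = 33; hence R_4(5) > 33.


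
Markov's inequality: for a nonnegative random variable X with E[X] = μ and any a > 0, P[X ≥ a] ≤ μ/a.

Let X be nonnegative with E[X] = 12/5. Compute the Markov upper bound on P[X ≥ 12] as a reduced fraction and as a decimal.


μ = E[X] = 12/5, a = 12.
Markov: P[X ≥ 12] ≤ μ/a = (12/5)/12 = 1/5.
Numerically: ≈ 0.20000.
(Since a = 12 > μ = 2.40000, the bound 1/5 is < 1 and informative.)

P[X ≥ 12] ≤ 1/5 ≈ 0.20000.


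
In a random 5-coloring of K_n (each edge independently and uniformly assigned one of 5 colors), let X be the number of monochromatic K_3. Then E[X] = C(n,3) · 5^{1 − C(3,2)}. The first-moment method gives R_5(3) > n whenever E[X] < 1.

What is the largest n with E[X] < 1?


We need C(n, 3) · 5^{1 − 3} < 1, i.e. C(n, 3) < 5^{3 − 1} = 25.
Check values of n near the boundary:
  n = 4: C(4, 3) = 4; 4 < 25? YES
  n = 5: C(5, 3) = 10; 10 < 25? YES
  n = 6: C(6, 3) = 20; 20 < 25? YES
  n = 7: C(7, 3) = 35; 35 < 25? NO
The largest n with C(n, 3) < 25 is n = 6 (where E[X] = 4/5 ≈ 0.800000). Hence R_5(3) > 6, i.e. R_5(3) ≥ 7.

Largest n = 6; hence R_5(3) > 6.


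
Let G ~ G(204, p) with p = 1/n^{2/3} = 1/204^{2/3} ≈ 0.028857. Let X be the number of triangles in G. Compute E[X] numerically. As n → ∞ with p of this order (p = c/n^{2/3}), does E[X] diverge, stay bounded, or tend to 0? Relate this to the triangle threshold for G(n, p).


Number of potential triangles: C(204, 3) = 1394204.
Each occurs with probability p³ ≈ (0.028857)³ ≈ 2.4029220e-05.
By linearity: E[X] = C(204, 3)·p³ ≈ 1394204 · 2.4029220e-05 ≈ 33.50163.
Since α = 2/3 < 1, p = c/n^{2/3} ≫ 1/n is above the triangle threshold p ~ 1/n. Asymptotically E[X] ~ (c³/6)·n^{3(1−α)} = (1³/6)·n^{1} → ∞; triangles are abundant w.h.p.

E[X] ≈ 33.50163; in regime p = Θ(1/n^{2/3}) E[X] diverges (above the triangle threshold p ~ 1/n).


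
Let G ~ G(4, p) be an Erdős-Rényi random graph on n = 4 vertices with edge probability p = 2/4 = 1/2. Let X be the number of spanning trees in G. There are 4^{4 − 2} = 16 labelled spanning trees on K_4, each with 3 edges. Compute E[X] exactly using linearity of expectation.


K_4 has 4^{4 − 2} = 16 labelled spanning trees.
For each such spanning tree H, let X_H = 1 if all 3 edges of H are present in G. Then P[X_H = 1] = p^{3} = (1/2)^{3} = 1/8.
Summing the indicators: E[X] = Σ_H E[X_H] = 16 · p^{3} = 16 · 1/8 = 2.
Numerically: E[X] ≈ 2.

E[X] = 16 · (1/2)^{3} = 2 ≈ 2.


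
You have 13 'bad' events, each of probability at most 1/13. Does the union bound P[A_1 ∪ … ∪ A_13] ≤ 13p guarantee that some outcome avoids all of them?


Union bound: P[∪_{i=1}^{13} A_i] ≤ Σ_i P[A_i] ≤ 13·p = 13·(1/13) = 1.
Numerically: 1 ≈ 1.000000.
Is 1 < 1? NO.
Since the bound 1 is ≥ 1, the union bound is uninformative here; it does NOT by itself certify existence.

13·p = 1 ≈ 1.000000; existence NOT certified by the union bound.


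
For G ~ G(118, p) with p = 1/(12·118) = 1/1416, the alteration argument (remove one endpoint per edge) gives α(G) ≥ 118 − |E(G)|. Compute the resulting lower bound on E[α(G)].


E[|E(G)|] = C(118, 2)·p = 6903 · (1/1416) = 39/8.
E[α(G)] ≥ n − E[|E(G)|] = 118 − 39/8 = 905/8.
Numerically: ≈ 113.12500.
(This is only a lower bound; the true E[α(G)] may be larger.)

E[α(G)] ≥ 905/8 ≈ 113.12500.


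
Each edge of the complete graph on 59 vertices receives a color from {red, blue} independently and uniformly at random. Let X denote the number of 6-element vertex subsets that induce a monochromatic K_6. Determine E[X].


Let X = Σ_S X_S over the C(59, 6) = 45057474 subsets S of size 6, where X_S = 1 if the K_6 on S is monochromatic.
For a fixed S, the K_6 on S has C(6, 2) = 15 edges. P[all 15 edges red] = (1/2)^15, and likewise for blue, so P[monochromatic] = 2·(1/2)^15 = 2^{1 − 15} = 1/16384.
Summing: E[X] = C(59, 6) · 2^{1 − 15} = 45057474 · 1/16384 = 22528737/8192.
Numerically: E[X] ≈ 2750.090.

E[X] = C(59,6)·2^(1−C(6,2)) = 22528737/8192 ≈ 2750.090.


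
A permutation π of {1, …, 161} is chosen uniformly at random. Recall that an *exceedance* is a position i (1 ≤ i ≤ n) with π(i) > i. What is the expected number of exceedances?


Write X = Σ_{i=1}^{161} X_i, where X_i = 1_{π(i) > i}.
For each fixed i, π(i) is uniform over {1, …, 161} (marginal of a uniform permutation), so P[π(i) > i] = (n − i)/n. Summing: Σ_{i=1}^{161} (n − i)/n = (0 + 1 + … + 160)/161 = 161(161 − 1)/(2·161) = (161 − 1)/2.
Hence E[X] = Σ_{i=1}^{161} (161 − i)/161 = 80 ≈ 80.00000.

E[X] = 80 = 80.00000.


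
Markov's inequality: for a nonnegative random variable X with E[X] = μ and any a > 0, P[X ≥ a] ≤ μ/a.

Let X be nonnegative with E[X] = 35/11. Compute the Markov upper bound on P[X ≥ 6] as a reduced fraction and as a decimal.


μ = E[X] = 35/11, a = 6.
Markov: P[X ≥ 6] ≤ μ/a = (35/11)/6 = 35/66.
Numerically: ≈ 0.5303.
(Since a = 6 > μ = 3.1818, the bound 35/66 is < 1 and informative.)

P[X ≥ 6] ≤ 35/66 ≈ 0.5303.


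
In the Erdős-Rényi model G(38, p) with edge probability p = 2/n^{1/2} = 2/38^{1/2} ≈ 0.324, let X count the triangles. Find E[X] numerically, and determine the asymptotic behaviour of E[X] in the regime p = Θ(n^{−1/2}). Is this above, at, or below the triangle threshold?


Number of potential triangles: C(38, 3) = 8436.
Each occurs with probability p³ ≈ (0.324)³ ≈ 3.41519e-02.
By linearity: E[X] = C(38, 3)·p³ ≈ 8436 · 3.41519e-02 ≈ 288.105.
Since α = 1/2 < 1, p = c/n^{1/2} ≫ 1/n is above the triangle threshold p ~ 1/n. Asymptotically E[X] ~ (c³/6)·n^{3(1−α)} = (2³/6)·n^{1.5} → ∞; triangles are abundant w.h.p.

E[X] ≈ 288.105; in regime p = Θ(1/n^{1/2}) E[X] diverges (above the triangle threshold p ~ 1/n).


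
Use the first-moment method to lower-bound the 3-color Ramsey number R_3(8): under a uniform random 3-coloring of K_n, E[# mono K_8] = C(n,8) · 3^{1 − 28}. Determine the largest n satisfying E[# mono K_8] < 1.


We need C(n, 8) · 3^{1 − 28} < 1, i.e. C(n, 8) < 3^{28 − 1} = 7625597484987.
Check values of n near the boundary:
  n = 153: C(153, 8) = 6183023199255; 6183023199255 < 7625597484987? YES
  n = 154: C(154, 8) = 6521818990995; 6521818990995 < 7625597484987? YES
  n = 155: C(155, 8) = 6876747915675; 6876747915675 < 7625597484987? YES
  n = 156: C(156, 8) = 7248464019225; 7248464019225 < 7625597484987? YES
  n = 157: C(157, 8) = 7637643295425; 7637643295425 < 7625597484987? NO
  n = 158: C(158, 8) = 8044984271181; 8044984271181 < 7625597484987? NO
The largest n with C(n, 8) < 7625597484987 is n = 156 (where E[X] = 805384891025/847288609443 ≈ 0.950544). Hence R_3(8) > 156, i.e. R_3(8) ≥ 157.

Largest n = 156; hence R_3(8) > 156.


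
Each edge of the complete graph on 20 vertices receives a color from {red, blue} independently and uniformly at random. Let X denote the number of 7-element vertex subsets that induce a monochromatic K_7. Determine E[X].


Let X = Σ_S X_S over the C(20, 7) = 77520 subsets S of size 7, where X_S = 1 if the K_7 on S is monochromatic.
For a fixed S, the K_7 on S has C(7, 2) = 21 edges. P[all 21 edges red] = (1/2)^21, and likewise for blue, so P[monochromatic] = 2·(1/2)^21 = 2^{1 − 21} = 1/1048576.
By linearity: E[X] = C(20, 7) · 2^{1 − 21} = 77520 · 1/1048576 = 4845/65536.
Numerically: E[X] ≈ 0.073929.

E[X] = C(20,7)·2^(1−C(7,2)) = 4845/65536 ≈ 0.073929.


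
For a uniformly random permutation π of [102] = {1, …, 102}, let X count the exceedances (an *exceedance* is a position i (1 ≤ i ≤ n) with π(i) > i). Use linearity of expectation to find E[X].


Write X = Σ_{i=1}^{102} X_i, where X_i = 1_{π(i) > i}.
For each fixed i, π(i) is uniform over {1, …, 102} (marginal of a uniform permutation), so P[π(i) > i] = (n − i)/n. Summing: Σ_{i=1}^{102} (n − i)/n = (0 + 1 + … + 101)/102 = 102(102 − 1)/(2·102) = (102 − 1)/2.
Hence E[X] = Σ_{i=1}^{102} (102 − i)/102 = 101/2 ≈ 50.5000.

E[X] = 101/2 = 50.5000.


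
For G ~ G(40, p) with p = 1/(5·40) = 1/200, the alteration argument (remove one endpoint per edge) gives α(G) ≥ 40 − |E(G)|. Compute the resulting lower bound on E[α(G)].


E[|E(G)|] = C(40, 2)·p = 780 · (1/200) = 39/10.
E[α(G)] ≥ n − E[|E(G)|] = 40 − 39/10 = 361/10.
Numerically: ≈ 36.1000.
(This is only a lower bound; the true E[α(G)] may be larger.)

E[α(G)] ≥ 361/10 ≈ 36.1000.


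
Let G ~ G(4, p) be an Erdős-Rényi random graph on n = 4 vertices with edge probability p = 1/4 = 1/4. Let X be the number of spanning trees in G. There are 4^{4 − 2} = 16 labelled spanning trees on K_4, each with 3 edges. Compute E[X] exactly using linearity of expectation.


K_4 has 4^{4 − 2} = 16 labelled spanning trees.
For each such spanning tree H, let X_H = 1 if all 3 edges of H are present in G. Then P[X_H = 1] = p^{3} = (1/4)^{3} = 1/64.
By linearity of expectation: E[X] = Σ_H E[X_H] = 16 · p^{3} = 16 · 1/64 = 1/4.
Numerically: E[X] ≈ 0.25.

E[X] = 16 · (1/4)^{3} = 1/4 ≈ 0.25.


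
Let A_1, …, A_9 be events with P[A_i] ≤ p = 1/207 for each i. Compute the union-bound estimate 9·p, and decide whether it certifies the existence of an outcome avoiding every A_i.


Union bound: P[∪_{i=1}^{9} A_i] ≤ Σ_i P[A_i] ≤ 9·p = 9·(1/207) = 1/23.
Numerically: 1/23 ≈ 0.0434783.
Is 1/23 < 1? YES.
Since P[∪ A_i] ≤ 1/23 < 1, the complement has P[∩ A_i^c] ≥ 1 − 1/23 = 22/23 > 0, so some outcome avoids every A_i.

9·p = 1/23 ≈ 0.0434783; existence CERTIFIED by the union bound.


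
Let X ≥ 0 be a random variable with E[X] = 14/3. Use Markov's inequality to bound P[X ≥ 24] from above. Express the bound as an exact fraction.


μ = E[X] = 14/3, a = 24.
Markov: P[X ≥ 24] ≤ μ/a = (14/3)/24 = 7/36.
Numerically: ≈ 0.19444.
(Since a = 24 > μ = 4.66667, the bound 7/36 is < 1 and informative.)

P[X ≥ 24] ≤ 7/36 ≈ 0.19444.


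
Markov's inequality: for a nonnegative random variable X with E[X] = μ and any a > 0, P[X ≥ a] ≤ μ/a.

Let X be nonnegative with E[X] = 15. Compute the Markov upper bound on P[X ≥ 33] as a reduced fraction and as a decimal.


μ = E[X] = 15, a = 33.
Markov: P[X ≥ 33] ≤ μ/a = (15)/33 = 5/11.
Numerically: ≈ 0.45455.
(Since a = 33 > μ = 15.00000, the bound 5/11 is < 1 and informative.)

P[X ≥ 33] ≤ 5/11 ≈ 0.45455.


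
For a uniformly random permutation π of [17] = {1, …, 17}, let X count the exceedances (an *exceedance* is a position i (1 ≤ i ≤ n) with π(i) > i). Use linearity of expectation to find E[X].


Write X = Σ_{i=1}^{17} X_i, where X_i = 1_{π(i) > i}.
For each fixed i, π(i) is uniform over {1, …, 17} (marginal of a uniform permutation), so P[π(i) > i] = (n − i)/n. Summing: Σ_{i=1}^{17} (n − i)/n = (0 + 1 + … + 16)/17 = 17(17 − 1)/(2·17) = (17 − 1)/2.
Hence E[X] = Σ_{i=1}^{17} (17 − i)/17 = 8 ≈ 8.000000.

E[X] = 8 = 8.000000.


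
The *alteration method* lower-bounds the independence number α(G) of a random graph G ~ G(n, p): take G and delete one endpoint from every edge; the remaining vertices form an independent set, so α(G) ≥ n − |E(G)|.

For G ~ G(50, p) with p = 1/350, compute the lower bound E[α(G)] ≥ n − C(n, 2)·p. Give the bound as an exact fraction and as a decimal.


E[|E(G)|] = C(50, 2)·p = 1225 · (1/350) = 7/2.
E[α(G)] ≥ n − E[|E(G)|] = 50 − 7/2 = 93/2.
Numerically: ≈ 46.500000.
(This is only a lower bound; the true E[α(G)] may be larger.)

E[α(G)] ≥ 93/2 ≈ 46.500000.


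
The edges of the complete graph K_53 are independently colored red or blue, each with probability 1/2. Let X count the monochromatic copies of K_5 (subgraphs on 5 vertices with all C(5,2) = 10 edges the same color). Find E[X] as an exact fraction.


Let X = Σ_S X_S over the C(53, 5) = 2869685 subsets S of size 5, where X_S = 1 if the K_5 on S is monochromatic.
For a fixed S, the K_5 on S has C(5, 2) = 10 edges. P[all 10 edges red] = (1/2)^10, and likewise for blue, so P[monochromatic] = 2·(1/2)^10 = 2^{1 − 10} = 1/512.
Summing: E[X] = C(53, 5) · 2^{1 − 10} = 2869685 · 1/512 = 2869685/512.
Numerically: E[X] ≈ 5604.85352.

E[X] = C(53,5)·2^(1−C(5,2)) = 2869685/512 ≈ 5604.85352.


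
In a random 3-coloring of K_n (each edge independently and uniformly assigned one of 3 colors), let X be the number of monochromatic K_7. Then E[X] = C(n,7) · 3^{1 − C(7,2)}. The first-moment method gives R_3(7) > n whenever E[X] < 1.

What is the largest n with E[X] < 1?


We need C(n, 7) · 3^{1 − 21} < 1, i.e. C(n, 7) < 3^{21 − 1} = 3486784401.
Check values of n near the boundary:
  n = 78: C(78, 7) = 2641902120; 2641902120 < 3486784401? YES
  n = 79: C(79, 7) = 2898753715; 2898753715 < 3486784401? YES
  n = 80: C(80, 7) = 3176716400; 3176716400 < 3486784401? YES
  n = 81: C(81, 7) = 3477216600; 3477216600 < 3486784401? YES
  n = 82: C(82, 7) = 3801756816; 3801756816 < 3486784401? NO
  n = 83: C(83, 7) = 4151918628; 4151918628 < 3486784401? NO
  n = 84: C(84, 7) = 4529365776; 4529365776 < 3486784401? NO
The largest n with C(n, 7) < 3486784401 is n = 81 (where E[X] = 42928600/43046721 ≈ 0.997). Hence R_3(7) > 81, i.e. R_3(7) ≥ 82.

Largest n = 81; hence R_3(7) > 81.


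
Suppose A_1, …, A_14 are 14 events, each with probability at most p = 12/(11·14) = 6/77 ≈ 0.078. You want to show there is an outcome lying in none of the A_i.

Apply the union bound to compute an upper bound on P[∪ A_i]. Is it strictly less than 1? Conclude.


Union bound: P[∪_{i=1}^{14} A_i] ≤ Σ_i P[A_i] ≤ 14·p = 14·(6/77) = 12/11.
Numerically: 12/11 ≈ 1.091.
Is 12/11 < 1? NO.
Since the bound 12/11 is ≥ 1, the union bound is uninformative here; it does NOT by itself certify existence.

14·p = 12/11 ≈ 1.091; existence NOT certified by the union bound.


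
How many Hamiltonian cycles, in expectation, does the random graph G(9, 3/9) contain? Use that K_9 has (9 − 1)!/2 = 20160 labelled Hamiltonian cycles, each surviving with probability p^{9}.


K_9 has (9 − 1)!/2 = 20160 labelled Hamiltonian cycles.
For each such Hamiltonian cycle H, let X_H = 1 if all 9 edges of H are present in G. Then P[X_H = 1] = p^{9} = (1/3)^{9} = 1/19683.
Summing the indicators: E[X] = Σ_H E[X_H] = 20160 · p^{9} = 20160 · 1/19683 = 2240/2187.
Numerically: E[X] ≈ 1.02.

E[X] = 20160 · (1/3)^{9} = 2240/2187 ≈ 1.02.


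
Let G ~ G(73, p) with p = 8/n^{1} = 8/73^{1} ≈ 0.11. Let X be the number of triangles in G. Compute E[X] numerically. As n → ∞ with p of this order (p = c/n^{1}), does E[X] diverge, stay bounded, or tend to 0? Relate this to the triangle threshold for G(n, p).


Number of potential triangles: C(73, 3) = 62196.
Each occurs with probability p³ ≈ (0.11)³ ≈ 1.31614e-03.
By linearity: E[X] = C(73, 3)·p³ ≈ 62196 · 1.31614e-03 ≈ 81.859.
Here α = 1, so p = 8/n is exactly at the triangle threshold p ~ 1/n. Asymptotically E[X] → c³/6 = 8³/6 = 256/3 ≈ 85.333, a bounded constant. In this regime the triangle count is asymptotically Poisson(c³/6).

E[X] ≈ 81.859; in regime p = Θ(1/n^{1}) E[X] stays bounded (at the triangle threshold p ~ 1/n).


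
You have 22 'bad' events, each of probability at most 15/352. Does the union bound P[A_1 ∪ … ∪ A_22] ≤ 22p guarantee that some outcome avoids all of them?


Union bound: P[∪_{i=1}^{22} A_i] ≤ Σ_i P[A_i] ≤ 22·p = 22·(15/352) = 15/16.
Numerically: 15/16 ≈ 0.937500.
Is 15/16 < 1? YES.
Since P[∪ A_i] ≤ 15/16 < 1, the complement has P[∩ A_i^c] ≥ 1 − 15/16 = 1/16 > 0, so some outcome avoids every A_i.

22·p = 15/16 ≈ 0.937500; existence CERTIFIED by the union bound.


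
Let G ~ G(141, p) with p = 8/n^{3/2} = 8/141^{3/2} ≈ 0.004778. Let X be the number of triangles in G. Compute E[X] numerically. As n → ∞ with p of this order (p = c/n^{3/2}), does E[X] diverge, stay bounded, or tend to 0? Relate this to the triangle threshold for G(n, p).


Number of potential triangles: C(141, 3) = 457310.
Each occurs with probability p³ ≈ (0.004778)³ ≈ 1.090898e-07.
By linearity: E[X] = C(141, 3)·p³ ≈ 457310 · 1.090898e-07 ≈ 0.0499.
Since α = 3/2 > 1, p = c/n^{3/2} = o(1/n) is below the triangle threshold p ~ 1/n. Asymptotically E[X] ~ (c³/6)·n^{3(1−α)} = (8³/6)·n^{-1.5} → 0, so by Markov's inequality G has no triangles w.h.p.

E[X] ≈ 0.0499; in regime p = Θ(1/n^{3/2}) E[X] tends to 0 (below the triangle threshold p ~ 1/n).


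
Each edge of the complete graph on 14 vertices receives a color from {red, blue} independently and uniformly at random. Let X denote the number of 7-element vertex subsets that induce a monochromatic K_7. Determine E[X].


Let X = Σ_S X_S over the C(14, 7) = 3432 subsets S of size 7, where X_S = 1 if the K_7 on S is monochromatic.
For a fixed S, the K_7 on S has C(7, 2) = 21 edges. P[all 21 edges red] = (1/2)^21, and likewise for blue, so P[monochromatic] = 2·(1/2)^21 = 2^{1 − 21} = 1/1048576.
Summing: E[X] = C(14, 7) · 2^{1 − 21} = 3432 · 1/1048576 = 429/131072.
Numerically: E[X] ≈ 0.003.

E[X] = C(14,7)·2^(1−C(7,2)) = 429/131072 ≈ 0.003.


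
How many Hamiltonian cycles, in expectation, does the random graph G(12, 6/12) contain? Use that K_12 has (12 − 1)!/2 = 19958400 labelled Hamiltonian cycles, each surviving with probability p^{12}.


K_12 has (12 − 1)!/2 = 19958400 labelled Hamiltonian cycles.
For each such Hamiltonian cycle H, let X_H = 1 if all 12 edges of H are present in G. Then P[X_H = 1] = p^{12} = (1/2)^{12} = 1/4096.
Summing the indicators: E[X] = Σ_H E[X_H] = 19958400 · p^{12} = 19958400 · 1/4096 = 155925/32.
Numerically: E[X] ≈ 4872.66.

E[X] = 19958400 · (1/2)^{12} = 155925/32 ≈ 4872.66.
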